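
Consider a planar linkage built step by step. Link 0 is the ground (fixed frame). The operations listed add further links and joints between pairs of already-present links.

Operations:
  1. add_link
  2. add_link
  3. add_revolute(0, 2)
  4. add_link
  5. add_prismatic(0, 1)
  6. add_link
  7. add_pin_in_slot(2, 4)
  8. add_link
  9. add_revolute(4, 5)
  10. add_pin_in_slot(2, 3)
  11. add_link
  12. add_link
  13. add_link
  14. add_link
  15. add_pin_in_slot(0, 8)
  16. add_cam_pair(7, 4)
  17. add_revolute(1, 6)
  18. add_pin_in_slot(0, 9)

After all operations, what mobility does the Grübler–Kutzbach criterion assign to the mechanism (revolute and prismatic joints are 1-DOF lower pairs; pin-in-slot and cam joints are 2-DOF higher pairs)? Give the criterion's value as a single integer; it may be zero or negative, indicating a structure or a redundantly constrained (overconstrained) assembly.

L=1 J1=0 J2=0
add link → L=2 J1=0 J2=0
add link → L=3 J1=0 J2=0
R@0,2 dof=1 J1 → L=3 J1=1 J2=0
add link → L=4 J1=1 J2=0
P@0,1 dof=1 J1 → L=4 J1=2 J2=0
add link → L=5 J1=2 J2=0
PS@2,4 dof=2 J2 → L=5 J1=2 J2=1
add link → L=6 J1=2 J2=1
R@4,5 dof=1 J1 → L=6 J1=3 J2=1
PS@2,3 dof=2 J2 → L=6 J1=3 J2=2
add link → L=7 J1=3 J2=2
add link → L=8 J1=3 J2=2
add link → L=9 J1=3 J2=2
add link → L=10 J1=3 J2=2
PS@0,8 dof=2 J2 → L=10 J1=3 J2=3
C@7,4 dof=2 J2 → L=10 J1=3 J2=4
R@1,6 dof=1 J1 → L=10 J1=4 J2=4
PS@0,9 dof=2 J2 → L=10 J1=4 J2=5
M=3(L−1)−2J1−J2=3·9−2·4−5=14

M = 14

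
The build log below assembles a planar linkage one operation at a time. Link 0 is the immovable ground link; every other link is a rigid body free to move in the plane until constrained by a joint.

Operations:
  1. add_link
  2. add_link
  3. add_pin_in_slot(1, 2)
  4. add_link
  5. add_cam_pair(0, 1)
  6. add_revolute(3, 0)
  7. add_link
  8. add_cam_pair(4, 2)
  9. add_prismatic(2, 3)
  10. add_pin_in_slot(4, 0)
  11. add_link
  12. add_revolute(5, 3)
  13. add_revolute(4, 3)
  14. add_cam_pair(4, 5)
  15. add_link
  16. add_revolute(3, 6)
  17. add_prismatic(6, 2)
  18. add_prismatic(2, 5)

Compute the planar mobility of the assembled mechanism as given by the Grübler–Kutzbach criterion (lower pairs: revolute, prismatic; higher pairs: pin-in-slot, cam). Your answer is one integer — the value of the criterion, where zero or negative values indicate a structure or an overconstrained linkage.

M = -1

ground; <1,0,0>
#1 <2,0,0>
#2 <3,0,0>
PS:1↔2 J2 <3,0,1>
#3 <4,0,1>
C:0↔1 J2 <4,0,2>
R:3↔0 J1 <4,1,2>
#4 <5,1,2>
C:4↔2 J2 <5,1,3>
P:2↔3 J1 <5,2,3>
PS:4↔0 J2 <5,2,4>
#5 <6,2,4>
R:5↔3 J1 <6,3,4>
R:4↔3 J1 <6,4,4>
C:4↔5 J2 <6,4,5>
#6 <7,4,5>
R:3↔6 J1 <7,5,5>
P:6↔2 J1 <7,6,5>
P:2↔5 J1 <7,7,5>
3×6 − 2×7 − 1×5 = -1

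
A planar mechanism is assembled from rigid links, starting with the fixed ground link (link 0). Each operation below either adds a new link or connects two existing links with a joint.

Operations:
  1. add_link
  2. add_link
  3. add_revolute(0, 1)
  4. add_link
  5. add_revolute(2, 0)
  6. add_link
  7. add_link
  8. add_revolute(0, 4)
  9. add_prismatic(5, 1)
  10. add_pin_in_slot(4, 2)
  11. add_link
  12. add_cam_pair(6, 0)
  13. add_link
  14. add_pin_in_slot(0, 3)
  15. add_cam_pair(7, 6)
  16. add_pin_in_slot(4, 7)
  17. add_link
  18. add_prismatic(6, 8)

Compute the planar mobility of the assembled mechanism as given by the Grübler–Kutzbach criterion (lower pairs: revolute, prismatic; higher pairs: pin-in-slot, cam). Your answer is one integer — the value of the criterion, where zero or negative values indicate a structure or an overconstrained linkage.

[1;0;0] (link 0 is ground)
L+ [2;0;0]
L+ [3;0;0]
R(0,1)∈J1 [3;1;0]
L+ [4;1;0]
R(2,0)∈J1 [4;2;0]
L+ [5;2;0]
L+ [6;2;0]
R(0,4)∈J1 [6;3;0]
P(5,1)∈J1 [6;4;0]
PS(4,2)∈J2 [6;4;1]
L+ [7;4;1]
C(6,0)∈J2 [7;4;2]
L+ [8;4;2]
PS(0,3)∈J2 [8;4;3]
C(7,6)∈J2 [8;4;4]
PS(4,7)∈J2 [8;4;5]
L+ [9;4;5]
P(6,8)∈J1 [9;5;5]
mobility = 24 − 10 − 5 = 9

M = 9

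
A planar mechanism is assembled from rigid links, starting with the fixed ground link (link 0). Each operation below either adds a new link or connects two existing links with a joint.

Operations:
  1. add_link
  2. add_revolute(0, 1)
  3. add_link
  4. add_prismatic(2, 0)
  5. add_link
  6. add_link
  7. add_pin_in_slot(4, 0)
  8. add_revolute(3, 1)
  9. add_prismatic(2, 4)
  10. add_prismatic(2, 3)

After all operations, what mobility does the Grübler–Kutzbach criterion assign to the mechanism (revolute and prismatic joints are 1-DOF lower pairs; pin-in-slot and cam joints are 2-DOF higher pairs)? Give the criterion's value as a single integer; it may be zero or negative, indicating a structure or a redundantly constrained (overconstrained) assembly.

M = 1

[1;0;0] (link 0 is ground)
L+ [2;0;0]
R(0,1)∈J1 [2;1;0]
L+ [3;1;0]
P(2,0)∈J1 [3;2;0]
L+ [4;2;0]
L+ [5;2;0]
PS(4,0)∈J2 [5;2;1]
R(3,1)∈J1 [5;3;1]
P(2,4)∈J1 [5;4;1]
P(2,3)∈J1 [5;5;1]
mobility = 12 − 10 − 1 = 1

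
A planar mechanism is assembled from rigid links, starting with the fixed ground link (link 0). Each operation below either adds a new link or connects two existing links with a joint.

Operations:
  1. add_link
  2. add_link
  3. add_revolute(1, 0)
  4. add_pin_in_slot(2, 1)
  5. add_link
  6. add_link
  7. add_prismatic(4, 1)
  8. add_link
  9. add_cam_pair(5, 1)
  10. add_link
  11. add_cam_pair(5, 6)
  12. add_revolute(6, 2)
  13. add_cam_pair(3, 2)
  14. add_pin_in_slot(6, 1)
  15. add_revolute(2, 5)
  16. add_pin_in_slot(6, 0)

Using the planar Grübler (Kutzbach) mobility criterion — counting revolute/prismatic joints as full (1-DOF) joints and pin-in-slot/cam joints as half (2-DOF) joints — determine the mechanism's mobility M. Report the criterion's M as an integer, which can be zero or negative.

M = 4

[1;0;0] (link 0 is ground)
L+ [2;0;0]
L+ [3;0;0]
R(1,0)∈J1 [3;1;0]
PS(2,1)∈J2 [3;1;1]
L+ [4;1;1]
L+ [5;1;1]
P(4,1)∈J1 [5;2;1]
L+ [6;2;1]
C(5,1)∈J2 [6;2;2]
L+ [7;2;2]
C(5,6)∈J2 [7;2;3]
R(6,2)∈J1 [7;3;3]
C(3,2)∈J2 [7;3;4]
PS(6,1)∈J2 [7;3;5]
R(2,5)∈J1 [7;4;5]
PS(6,0)∈J2 [7;4;6]
mobility = 18 − 8 − 6 = 4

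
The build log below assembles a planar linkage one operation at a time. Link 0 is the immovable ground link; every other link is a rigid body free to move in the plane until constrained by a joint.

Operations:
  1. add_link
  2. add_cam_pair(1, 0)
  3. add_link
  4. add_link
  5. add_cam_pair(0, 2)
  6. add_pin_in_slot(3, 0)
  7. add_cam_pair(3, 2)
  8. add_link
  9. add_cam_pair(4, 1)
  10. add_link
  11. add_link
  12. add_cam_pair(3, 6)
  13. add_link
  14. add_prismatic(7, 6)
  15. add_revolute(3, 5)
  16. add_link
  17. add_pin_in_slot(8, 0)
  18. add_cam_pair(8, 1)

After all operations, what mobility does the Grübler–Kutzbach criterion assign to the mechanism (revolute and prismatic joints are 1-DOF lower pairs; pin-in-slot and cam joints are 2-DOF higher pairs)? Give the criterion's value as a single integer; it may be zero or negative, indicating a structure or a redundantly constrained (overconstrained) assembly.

M = 12

L=1 J1=0 J2=0
add link → L=2 J1=0 J2=0
C@1,0 dof=2 J2 → L=2 J1=0 J2=1
add link → L=3 J1=0 J2=1
add link → L=4 J1=0 J2=1
C@0,2 dof=2 J2 → L=4 J1=0 J2=2
PS@3,0 dof=2 J2 → L=4 J1=0 J2=3
C@3,2 dof=2 J2 → L=4 J1=0 J2=4
add link → L=5 J1=0 J2=4
C@4,1 dof=2 J2 → L=5 J1=0 J2=5
add link → L=6 J1=0 J2=5
add link → L=7 J1=0 J2=5
C@3,6 dof=2 J2 → L=7 J1=0 J2=6
add link → L=8 J1=0 J2=6
P@7,6 dof=1 J1 → L=8 J1=1 J2=6
R@3,5 dof=1 J1 → L=8 J1=2 J2=6
add link → L=9 J1=2 J2=6
PS@8,0 dof=2 J2 → L=9 J1=2 J2=7
C@8,1 dof=2 J2 → L=9 J1=2 J2=8
M=3(L−1)−2J1−J2=3·8−2·2−8=12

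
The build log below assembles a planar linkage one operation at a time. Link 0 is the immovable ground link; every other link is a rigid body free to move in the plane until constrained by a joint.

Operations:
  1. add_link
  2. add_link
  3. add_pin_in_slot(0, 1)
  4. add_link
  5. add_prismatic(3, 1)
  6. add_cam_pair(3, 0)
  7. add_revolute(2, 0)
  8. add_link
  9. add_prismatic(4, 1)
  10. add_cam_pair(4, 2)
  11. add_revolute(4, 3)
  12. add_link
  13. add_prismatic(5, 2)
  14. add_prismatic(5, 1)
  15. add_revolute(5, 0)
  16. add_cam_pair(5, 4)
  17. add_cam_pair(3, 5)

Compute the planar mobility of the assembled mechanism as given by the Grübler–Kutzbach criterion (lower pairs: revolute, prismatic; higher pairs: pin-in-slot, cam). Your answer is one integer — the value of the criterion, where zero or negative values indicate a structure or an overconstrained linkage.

M = -4

L=1 J1=0 J2=0
add link → L=2 J1=0 J2=0
add link → L=3 J1=0 J2=0
PS@0,1 dof=2 J2 → L=3 J1=0 J2=1
add link → L=4 J1=0 J2=1
P@3,1 dof=1 J1 → L=4 J1=1 J2=1
C@3,0 dof=2 J2 → L=4 J1=1 J2=2
R@2,0 dof=1 J1 → L=4 J1=2 J2=2
add link → L=5 J1=2 J2=2
P@4,1 dof=1 J1 → L=5 J1=3 J2=2
C@4,2 dof=2 J2 → L=5 J1=3 J2=3
R@4,3 dof=1 J1 → L=5 J1=4 J2=3
add link → L=6 J1=4 J2=3
P@5,2 dof=1 J1 → L=6 J1=5 J2=3
P@5,1 dof=1 J1 → L=6 J1=6 J2=3
R@5,0 dof=1 J1 → L=6 J1=7 J2=3
C@5,4 dof=2 J2 → L=6 J1=7 J2=4
C@3,5 dof=2 J2 → L=6 J1=7 J2=5
M=3(L−1)−2J1−J2=3·5−2·7−5=-4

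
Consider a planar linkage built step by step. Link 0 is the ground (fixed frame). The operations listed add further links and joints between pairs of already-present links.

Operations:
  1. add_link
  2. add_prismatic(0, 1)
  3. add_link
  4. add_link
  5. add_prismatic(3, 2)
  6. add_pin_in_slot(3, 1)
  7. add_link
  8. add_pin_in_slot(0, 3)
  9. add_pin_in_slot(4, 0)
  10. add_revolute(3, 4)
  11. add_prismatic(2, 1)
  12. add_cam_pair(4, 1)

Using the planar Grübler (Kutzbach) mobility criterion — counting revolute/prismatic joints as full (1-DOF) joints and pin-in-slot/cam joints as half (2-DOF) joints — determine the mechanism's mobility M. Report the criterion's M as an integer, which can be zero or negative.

[1;0;0] (link 0 is ground)
L+ [2;0;0]
P(0,1)∈J1 [2;1;0]
L+ [3;1;0]
L+ [4;1;0]
P(3,2)∈J1 [4;2;0]
PS(3,1)∈J2 [4;2;1]
L+ [5;2;1]
PS(0,3)∈J2 [5;2;2]
PS(4,0)∈J2 [5;2;3]
R(3,4)∈J1 [5;3;3]
P(2,1)∈J1 [5;4;3]
C(4,1)∈J2 [5;4;4]
mobility = 12 − 8 − 4 = 0

M = 0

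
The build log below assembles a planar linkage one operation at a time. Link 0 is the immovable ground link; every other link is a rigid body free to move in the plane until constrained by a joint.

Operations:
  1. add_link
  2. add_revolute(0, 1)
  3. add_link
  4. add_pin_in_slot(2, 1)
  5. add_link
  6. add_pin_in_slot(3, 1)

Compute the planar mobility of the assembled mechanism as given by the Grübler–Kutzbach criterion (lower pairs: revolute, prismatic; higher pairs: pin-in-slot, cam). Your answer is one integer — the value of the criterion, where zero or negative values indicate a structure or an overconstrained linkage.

M = 5

(L,J1,J2)=(1,0,0); link0 fixed
link1: (2,0,0)
R 0-1 [J1]: (2,1,0)
link2: (3,1,0)
PS 2-1 [J2]: (3,1,1)
link3: (4,1,1)
PS 3-1 [J2]: (4,1,2)
Grübler: 3·3 − 2·1 − 2 = 5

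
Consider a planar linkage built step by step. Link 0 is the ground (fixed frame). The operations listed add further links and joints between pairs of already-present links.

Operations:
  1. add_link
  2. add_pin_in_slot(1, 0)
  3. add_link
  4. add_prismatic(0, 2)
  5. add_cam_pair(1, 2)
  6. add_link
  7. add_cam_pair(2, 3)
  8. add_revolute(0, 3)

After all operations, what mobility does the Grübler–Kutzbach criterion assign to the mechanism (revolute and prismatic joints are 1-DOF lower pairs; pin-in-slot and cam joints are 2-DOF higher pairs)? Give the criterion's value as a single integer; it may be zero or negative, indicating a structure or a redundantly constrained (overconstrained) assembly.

L=1 J1=0 J2=0
add link → L=2 J1=0 J2=0
PS@1,0 dof=2 J2 → L=2 J1=0 J2=1
add link → L=3 J1=0 J2=1
P@0,2 dof=1 J1 → L=3 J1=1 J2=1
C@1,2 dof=2 J2 → L=3 J1=1 J2=2
add link → L=4 J1=1 J2=2
C@2,3 dof=2 J2 → L=4 J1=1 J2=3
R@0,3 dof=1 J1 → L=4 J1=2 J2=3
M=3(L−1)−2J1−J2=3·3−2·2−3=2

M = 2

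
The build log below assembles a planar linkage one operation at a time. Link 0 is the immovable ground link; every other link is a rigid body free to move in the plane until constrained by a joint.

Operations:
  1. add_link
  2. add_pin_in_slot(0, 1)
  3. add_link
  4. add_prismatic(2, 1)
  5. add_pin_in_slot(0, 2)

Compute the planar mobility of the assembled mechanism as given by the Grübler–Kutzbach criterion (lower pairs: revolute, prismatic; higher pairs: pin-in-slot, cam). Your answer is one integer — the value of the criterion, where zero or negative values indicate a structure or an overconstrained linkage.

M = 2

(L,J1,J2)=(1,0,0); link0 fixed
link1: (2,0,0)
PS 0-1 [J2]: (2,0,1)
link2: (3,0,1)
P 2-1 [J1]: (3,1,1)
PS 0-2 [J2]: (3,1,2)
Grübler: 3·2 − 2·1 − 2 = 2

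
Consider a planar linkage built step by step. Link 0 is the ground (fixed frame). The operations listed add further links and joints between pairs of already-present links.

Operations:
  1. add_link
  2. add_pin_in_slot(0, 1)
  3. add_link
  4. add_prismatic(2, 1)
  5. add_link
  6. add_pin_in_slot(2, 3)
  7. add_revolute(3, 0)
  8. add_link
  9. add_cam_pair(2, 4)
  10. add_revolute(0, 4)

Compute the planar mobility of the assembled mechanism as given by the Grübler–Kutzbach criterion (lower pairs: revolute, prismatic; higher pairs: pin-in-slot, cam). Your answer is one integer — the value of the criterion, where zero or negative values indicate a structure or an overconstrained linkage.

M = 3

ground; <1,0,0>
#1 <2,0,0>
PS:0↔1 J2 <2,0,1>
#2 <3,0,1>
P:2↔1 J1 <3,1,1>
#3 <4,1,1>
PS:2↔3 J2 <4,1,2>
R:3↔0 J1 <4,2,2>
#4 <5,2,2>
C:2↔4 J2 <5,2,3>
R:0↔4 J1 <5,3,3>
3×4 − 2×3 − 1×3 = 3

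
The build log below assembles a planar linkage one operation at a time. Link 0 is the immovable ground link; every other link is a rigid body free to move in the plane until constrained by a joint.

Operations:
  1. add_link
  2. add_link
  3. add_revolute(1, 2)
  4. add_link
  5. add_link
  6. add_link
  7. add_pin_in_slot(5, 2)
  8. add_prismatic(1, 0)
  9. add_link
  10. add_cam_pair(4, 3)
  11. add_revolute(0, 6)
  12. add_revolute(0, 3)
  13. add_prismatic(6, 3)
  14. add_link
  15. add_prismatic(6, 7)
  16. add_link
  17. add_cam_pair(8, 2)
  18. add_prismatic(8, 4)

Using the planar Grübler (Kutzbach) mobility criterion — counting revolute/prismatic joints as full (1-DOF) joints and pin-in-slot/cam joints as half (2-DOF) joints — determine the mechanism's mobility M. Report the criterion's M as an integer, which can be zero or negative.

ground; <1,0,0>
#1 <2,0,0>
#2 <3,0,0>
R:1↔2 J1 <3,1,0>
#3 <4,1,0>
#4 <5,1,0>
#5 <6,1,0>
PS:5↔2 J2 <6,1,1>
P:1↔0 J1 <6,2,1>
#6 <7,2,1>
C:4↔3 J2 <7,2,2>
R:0↔6 J1 <7,3,2>
R:0↔3 J1 <7,4,2>
P:6↔3 J1 <7,5,2>
#7 <8,5,2>
P:6↔7 J1 <8,6,2>
#8 <9,6,2>
C:8↔2 J2 <9,6,3>
P:8↔4 J1 <9,7,3>
3×8 − 2×7 − 1×3 = 7

M = 7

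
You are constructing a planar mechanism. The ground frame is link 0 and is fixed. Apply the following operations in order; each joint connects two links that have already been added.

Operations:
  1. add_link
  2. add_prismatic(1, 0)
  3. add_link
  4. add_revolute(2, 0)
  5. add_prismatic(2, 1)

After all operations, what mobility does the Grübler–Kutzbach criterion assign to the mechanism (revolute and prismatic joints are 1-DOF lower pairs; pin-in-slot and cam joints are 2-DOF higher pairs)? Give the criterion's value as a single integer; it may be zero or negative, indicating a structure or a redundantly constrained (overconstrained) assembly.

L=1 J1=0 J2=0
add link → L=2 J1=0 J2=0
P@1,0 dof=1 J1 → L=2 J1=1 J2=0
add link → L=3 J1=1 J2=0
R@2,0 dof=1 J1 → L=3 J1=2 J2=0
P@2,1 dof=1 J1 → L=3 J1=3 J2=0
M=3(L−1)−2J1−J2=3·2−2·3−0=0

M = 0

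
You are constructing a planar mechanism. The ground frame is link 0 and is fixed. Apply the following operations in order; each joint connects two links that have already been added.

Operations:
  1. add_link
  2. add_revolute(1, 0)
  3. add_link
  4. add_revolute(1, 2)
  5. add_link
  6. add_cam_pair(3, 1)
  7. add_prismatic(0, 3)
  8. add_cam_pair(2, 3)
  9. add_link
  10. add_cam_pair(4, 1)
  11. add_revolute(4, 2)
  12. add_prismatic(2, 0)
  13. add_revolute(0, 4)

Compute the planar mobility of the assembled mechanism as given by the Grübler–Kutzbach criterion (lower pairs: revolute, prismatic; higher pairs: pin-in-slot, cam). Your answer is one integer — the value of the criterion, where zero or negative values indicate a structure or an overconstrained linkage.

M = -3

ground; <1,0,0>
#1 <2,0,0>
R:1↔0 J1 <2,1,0>
#2 <3,1,0>
R:1↔2 J1 <3,2,0>
#3 <4,2,0>
C:3↔1 J2 <4,2,1>
P:0↔3 J1 <4,3,1>
C:2↔3 J2 <4,3,2>
#4 <5,3,2>
C:4↔1 J2 <5,3,3>
R:4↔2 J1 <5,4,3>
P:2↔0 J1 <5,5,3>
R:0↔4 J1 <5,6,3>
3×4 − 2×6 − 1×3 = -3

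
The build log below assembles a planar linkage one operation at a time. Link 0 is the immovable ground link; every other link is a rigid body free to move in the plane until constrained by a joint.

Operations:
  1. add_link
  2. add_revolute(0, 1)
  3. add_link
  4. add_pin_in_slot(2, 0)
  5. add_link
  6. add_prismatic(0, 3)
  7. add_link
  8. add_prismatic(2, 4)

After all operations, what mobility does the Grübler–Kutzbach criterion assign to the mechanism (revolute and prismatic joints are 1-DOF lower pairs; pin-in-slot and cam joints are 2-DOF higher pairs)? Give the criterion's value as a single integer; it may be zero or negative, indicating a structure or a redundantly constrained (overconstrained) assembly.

[1;0;0] (link 0 is ground)
L+ [2;0;0]
R(0,1)∈J1 [2;1;0]
L+ [3;1;0]
PS(2,0)∈J2 [3;1;1]
L+ [4;1;1]
P(0,3)∈J1 [4;2;1]
L+ [5;2;1]
P(2,4)∈J1 [5;3;1]
mobility = 12 − 6 − 1 = 5

M = 5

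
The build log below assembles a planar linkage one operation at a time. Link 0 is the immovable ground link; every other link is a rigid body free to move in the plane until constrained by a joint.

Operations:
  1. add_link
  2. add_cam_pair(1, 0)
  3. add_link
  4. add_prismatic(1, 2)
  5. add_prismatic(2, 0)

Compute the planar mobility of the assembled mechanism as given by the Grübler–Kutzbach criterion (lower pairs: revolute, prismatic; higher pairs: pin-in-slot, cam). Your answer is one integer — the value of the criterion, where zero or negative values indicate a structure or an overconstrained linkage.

M = 1

(L,J1,J2)=(1,0,0); link0 fixed
link1: (2,0,0)
C 1-0 [J2]: (2,0,1)
link2: (3,0,1)
P 1-2 [J1]: (3,1,1)
P 2-0 [J1]: (3,2,1)
Grübler: 3·2 − 2·2 − 1 = 1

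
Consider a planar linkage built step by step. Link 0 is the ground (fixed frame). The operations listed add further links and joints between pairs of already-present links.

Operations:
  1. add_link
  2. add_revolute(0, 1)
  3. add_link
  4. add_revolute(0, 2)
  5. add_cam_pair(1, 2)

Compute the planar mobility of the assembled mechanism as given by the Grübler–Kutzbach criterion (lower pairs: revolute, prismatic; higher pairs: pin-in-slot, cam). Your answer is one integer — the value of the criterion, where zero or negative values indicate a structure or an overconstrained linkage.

M = 1

(L,J1,J2)=(1,0,0); link0 fixed
link1: (2,0,0)
R 0-1 [J1]: (2,1,0)
link2: (3,1,0)
R 0-2 [J1]: (3,2,0)
C 1-2 [J2]: (3,2,1)
Grübler: 3·2 − 2·2 − 1 = 1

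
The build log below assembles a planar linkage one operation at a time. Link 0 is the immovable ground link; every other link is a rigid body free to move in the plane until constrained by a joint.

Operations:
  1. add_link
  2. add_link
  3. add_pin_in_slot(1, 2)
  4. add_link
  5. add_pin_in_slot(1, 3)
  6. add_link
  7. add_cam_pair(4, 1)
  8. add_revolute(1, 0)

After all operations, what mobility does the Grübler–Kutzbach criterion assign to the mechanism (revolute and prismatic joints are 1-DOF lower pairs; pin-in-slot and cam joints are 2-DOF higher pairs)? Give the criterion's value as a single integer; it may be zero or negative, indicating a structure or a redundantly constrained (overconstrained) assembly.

[1;0;0] (link 0 is ground)
L+ [2;0;0]
L+ [3;0;0]
PS(1,2)∈J2 [3;0;1]
L+ [4;0;1]
PS(1,3)∈J2 [4;0;2]
L+ [5;0;2]
C(4,1)∈J2 [5;0;3]
R(1,0)∈J1 [5;1;3]
mobility = 12 − 2 − 3 = 7

M = 7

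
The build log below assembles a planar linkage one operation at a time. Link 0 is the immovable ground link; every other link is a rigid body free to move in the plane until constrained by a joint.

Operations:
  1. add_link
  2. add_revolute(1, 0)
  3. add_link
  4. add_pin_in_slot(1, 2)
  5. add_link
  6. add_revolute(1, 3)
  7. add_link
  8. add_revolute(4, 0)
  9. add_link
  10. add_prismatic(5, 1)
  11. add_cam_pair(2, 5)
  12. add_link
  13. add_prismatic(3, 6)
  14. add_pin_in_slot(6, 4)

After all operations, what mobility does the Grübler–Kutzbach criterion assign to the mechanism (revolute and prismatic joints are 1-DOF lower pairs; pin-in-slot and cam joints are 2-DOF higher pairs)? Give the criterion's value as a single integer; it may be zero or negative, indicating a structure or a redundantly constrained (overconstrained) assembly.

M = 5

(L,J1,J2)=(1,0,0); link0 fixed
link1: (2,0,0)
R 1-0 [J1]: (2,1,0)
link2: (3,1,0)
PS 1-2 [J2]: (3,1,1)
link3: (4,1,1)
R 1-3 [J1]: (4,2,1)
link4: (5,2,1)
R 4-0 [J1]: (5,3,1)
link5: (6,3,1)
P 5-1 [J1]: (6,4,1)
C 2-5 [J2]: (6,4,2)
link6: (7,4,2)
P 3-6 [J1]: (7,5,2)
PS 6-4 [J2]: (7,5,3)
Grübler: 3·6 − 2·5 − 3 = 5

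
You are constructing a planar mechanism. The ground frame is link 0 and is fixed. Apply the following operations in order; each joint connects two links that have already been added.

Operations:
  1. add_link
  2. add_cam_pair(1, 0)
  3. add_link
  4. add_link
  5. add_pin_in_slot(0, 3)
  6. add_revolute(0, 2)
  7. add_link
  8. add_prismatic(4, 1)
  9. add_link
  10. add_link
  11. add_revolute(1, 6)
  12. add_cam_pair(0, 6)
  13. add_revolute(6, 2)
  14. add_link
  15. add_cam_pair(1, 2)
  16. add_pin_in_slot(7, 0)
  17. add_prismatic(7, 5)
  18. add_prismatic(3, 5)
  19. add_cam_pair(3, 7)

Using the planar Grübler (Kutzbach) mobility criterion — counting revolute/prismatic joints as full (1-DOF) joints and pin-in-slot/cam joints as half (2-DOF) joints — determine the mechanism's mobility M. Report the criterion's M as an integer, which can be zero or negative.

M = 3

[1;0;0] (link 0 is ground)
L+ [2;0;0]
C(1,0)∈J2 [2;0;1]
L+ [3;0;1]
L+ [4;0;1]
PS(0,3)∈J2 [4;0;2]
R(0,2)∈J1 [4;1;2]
L+ [5;1;2]
P(4,1)∈J1 [5;2;2]
L+ [6;2;2]
L+ [7;2;2]
R(1,6)∈J1 [7;3;2]
C(0,6)∈J2 [7;3;3]
R(6,2)∈J1 [7;4;3]
L+ [8;4;3]
C(1,2)∈J2 [8;4;4]
PS(7,0)∈J2 [8;4;5]
P(7,5)∈J1 [8;5;5]
P(3,5)∈J1 [8;6;5]
C(3,7)∈J2 [8;6;6]
mobility = 21 − 12 − 6 = 3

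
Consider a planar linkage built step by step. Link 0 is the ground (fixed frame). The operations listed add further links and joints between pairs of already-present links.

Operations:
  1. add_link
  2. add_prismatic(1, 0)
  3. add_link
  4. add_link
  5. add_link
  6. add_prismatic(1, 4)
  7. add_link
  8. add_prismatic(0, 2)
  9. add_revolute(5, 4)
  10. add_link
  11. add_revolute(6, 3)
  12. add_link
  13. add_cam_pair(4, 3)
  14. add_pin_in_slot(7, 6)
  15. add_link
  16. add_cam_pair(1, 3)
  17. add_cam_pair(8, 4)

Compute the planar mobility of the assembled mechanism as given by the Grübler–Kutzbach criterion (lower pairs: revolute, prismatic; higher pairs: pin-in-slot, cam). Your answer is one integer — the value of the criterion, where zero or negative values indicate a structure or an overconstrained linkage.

L=1 J1=0 J2=0
add link → L=2 J1=0 J2=0
P@1,0 dof=1 J1 → L=2 J1=1 J2=0
add link → L=3 J1=1 J2=0
add link → L=4 J1=1 J2=0
add link → L=5 J1=1 J2=0
P@1,4 dof=1 J1 → L=5 J1=2 J2=0
add link → L=6 J1=2 J2=0
P@0,2 dof=1 J1 → L=6 J1=3 J2=0
R@5,4 dof=1 J1 → L=6 J1=4 J2=0
add link → L=7 J1=4 J2=0
R@6,3 dof=1 J1 → L=7 J1=5 J2=0
add link → L=8 J1=5 J2=0
C@4,3 dof=2 J2 → L=8 J1=5 J2=1
PS@7,6 dof=2 J2 → L=8 J1=5 J2=2
add link → L=9 J1=5 J2=2
C@1,3 dof=2 J2 → L=9 J1=5 J2=3
C@8,4 dof=2 J2 → L=9 J1=5 J2=4
M=3(L−1)−2J1−J2=3·8−2·5−4=10

M = 10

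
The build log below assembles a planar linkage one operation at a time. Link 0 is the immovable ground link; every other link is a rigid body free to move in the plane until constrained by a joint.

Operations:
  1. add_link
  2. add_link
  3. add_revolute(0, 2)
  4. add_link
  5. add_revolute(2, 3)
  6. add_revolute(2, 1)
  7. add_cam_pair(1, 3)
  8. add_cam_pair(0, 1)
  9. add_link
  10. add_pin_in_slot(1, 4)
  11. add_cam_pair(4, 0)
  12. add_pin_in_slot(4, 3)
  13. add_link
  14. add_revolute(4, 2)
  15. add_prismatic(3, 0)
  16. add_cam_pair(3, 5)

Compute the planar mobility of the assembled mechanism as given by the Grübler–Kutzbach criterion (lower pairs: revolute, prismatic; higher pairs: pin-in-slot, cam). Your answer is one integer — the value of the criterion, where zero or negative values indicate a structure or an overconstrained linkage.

M = -1

[1;0;0] (link 0 is ground)
L+ [2;0;0]
L+ [3;0;0]
R(0,2)∈J1 [3;1;0]
L+ [4;1;0]
R(2,3)∈J1 [4;2;0]
R(2,1)∈J1 [4;3;0]
C(1,3)∈J2 [4;3;1]
C(0,1)∈J2 [4;3;2]
L+ [5;3;2]
PS(1,4)∈J2 [5;3;3]
C(4,0)∈J2 [5;3;4]
PS(4,3)∈J2 [5;3;5]
L+ [6;3;5]
R(4,2)∈J1 [6;4;5]
P(3,0)∈J1 [6;5;5]
C(3,5)∈J2 [6;5;6]
mobility = 15 − 10 − 6 = -1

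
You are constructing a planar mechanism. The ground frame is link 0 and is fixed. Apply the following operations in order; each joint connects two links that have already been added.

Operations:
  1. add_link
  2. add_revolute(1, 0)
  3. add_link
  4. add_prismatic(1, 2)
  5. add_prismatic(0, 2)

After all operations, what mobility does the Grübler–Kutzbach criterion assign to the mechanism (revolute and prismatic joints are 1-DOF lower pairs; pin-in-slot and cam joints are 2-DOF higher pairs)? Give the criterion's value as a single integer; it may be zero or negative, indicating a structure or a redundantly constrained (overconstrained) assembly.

M = 0

L=1 J1=0 J2=0
add link → L=2 J1=0 J2=0
R@1,0 dof=1 J1 → L=2 J1=1 J2=0
add link → L=3 J1=1 J2=0
P@1,2 dof=1 J1 → L=3 J1=2 J2=0
P@0,2 dof=1 J1 → L=3 J1=3 J2=0
M=3(L−1)−2J1−J2=3·2−2·3−0=0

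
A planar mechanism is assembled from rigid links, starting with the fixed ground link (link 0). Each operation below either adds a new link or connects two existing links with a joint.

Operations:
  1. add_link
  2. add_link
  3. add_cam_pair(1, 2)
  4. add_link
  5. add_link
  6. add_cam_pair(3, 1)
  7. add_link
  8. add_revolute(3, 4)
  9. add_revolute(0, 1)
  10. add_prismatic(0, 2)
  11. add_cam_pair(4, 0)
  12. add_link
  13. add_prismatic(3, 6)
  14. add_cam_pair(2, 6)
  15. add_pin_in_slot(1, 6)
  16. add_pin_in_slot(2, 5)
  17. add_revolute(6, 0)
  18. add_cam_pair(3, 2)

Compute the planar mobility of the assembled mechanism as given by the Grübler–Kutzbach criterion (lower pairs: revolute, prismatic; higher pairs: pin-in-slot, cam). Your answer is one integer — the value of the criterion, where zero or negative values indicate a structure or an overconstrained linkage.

M = 1

link 0 = ground. State L|J1|J2 = 1|0|0
+link1  2|0|0
+link2  3|0|0
C(1,2) f=2→J2  3|0|1
+link3  4|0|1
+link4  5|0|1
C(3,1) f=2→J2  5|0|2
+link5  6|0|2
R(3,4) f=1→J1  6|1|2
R(0,1) f=1→J1  6|2|2
P(0,2) f=1→J1  6|3|2
C(4,0) f=2→J2  6|3|3
+link6  7|3|3
P(3,6) f=1→J1  7|4|3
C(2,6) f=2→J2  7|4|4
PS(1,6) f=2→J2  7|4|5
PS(2,5) f=2→J2  7|4|6
R(6,0) f=1→J1  7|5|6
C(3,2) f=2→J2  7|5|7
M = 3(7−1)−2·5−7 = 18−10−7 = 1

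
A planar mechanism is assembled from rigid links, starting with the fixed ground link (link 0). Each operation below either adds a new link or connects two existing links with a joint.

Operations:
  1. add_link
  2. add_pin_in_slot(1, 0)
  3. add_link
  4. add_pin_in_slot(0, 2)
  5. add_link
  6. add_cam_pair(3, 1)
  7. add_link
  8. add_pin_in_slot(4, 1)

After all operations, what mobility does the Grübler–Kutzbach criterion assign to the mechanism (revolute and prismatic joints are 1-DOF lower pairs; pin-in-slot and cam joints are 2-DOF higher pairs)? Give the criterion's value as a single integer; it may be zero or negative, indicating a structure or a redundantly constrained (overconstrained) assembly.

M = 8

[1;0;0] (link 0 is ground)
L+ [2;0;0]
PS(1,0)∈J2 [2;0;1]
L+ [3;0;1]
PS(0,2)∈J2 [3;0;2]
L+ [4;0;2]
C(3,1)∈J2 [4;0;3]
L+ [5;0;3]
PS(4,1)∈J2 [5;0;4]
mobility = 12 − 0 − 4 = 8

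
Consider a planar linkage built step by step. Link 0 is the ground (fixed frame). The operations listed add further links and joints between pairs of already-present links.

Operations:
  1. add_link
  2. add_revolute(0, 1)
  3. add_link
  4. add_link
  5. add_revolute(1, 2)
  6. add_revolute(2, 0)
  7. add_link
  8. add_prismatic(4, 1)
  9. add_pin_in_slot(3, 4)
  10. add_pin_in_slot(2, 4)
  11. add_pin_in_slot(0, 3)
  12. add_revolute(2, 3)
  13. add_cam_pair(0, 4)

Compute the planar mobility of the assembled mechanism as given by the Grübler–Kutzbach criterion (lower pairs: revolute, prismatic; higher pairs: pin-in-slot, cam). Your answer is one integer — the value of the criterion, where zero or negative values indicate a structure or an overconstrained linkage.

ground; <1,0,0>
#1 <2,0,0>
R:0↔1 J1 <2,1,0>
#2 <3,1,0>
#3 <4,1,0>
R:1↔2 J1 <4,2,0>
R:2↔0 J1 <4,3,0>
#4 <5,3,0>
P:4↔1 J1 <5,4,0>
PS:3↔4 J2 <5,4,1>
PS:2↔4 J2 <5,4,2>
PS:0↔3 J2 <5,4,3>
R:2↔3 J1 <5,5,3>
C:0↔4 J2 <5,5,4>
3×4 − 2×5 − 1×4 = -2

M = -2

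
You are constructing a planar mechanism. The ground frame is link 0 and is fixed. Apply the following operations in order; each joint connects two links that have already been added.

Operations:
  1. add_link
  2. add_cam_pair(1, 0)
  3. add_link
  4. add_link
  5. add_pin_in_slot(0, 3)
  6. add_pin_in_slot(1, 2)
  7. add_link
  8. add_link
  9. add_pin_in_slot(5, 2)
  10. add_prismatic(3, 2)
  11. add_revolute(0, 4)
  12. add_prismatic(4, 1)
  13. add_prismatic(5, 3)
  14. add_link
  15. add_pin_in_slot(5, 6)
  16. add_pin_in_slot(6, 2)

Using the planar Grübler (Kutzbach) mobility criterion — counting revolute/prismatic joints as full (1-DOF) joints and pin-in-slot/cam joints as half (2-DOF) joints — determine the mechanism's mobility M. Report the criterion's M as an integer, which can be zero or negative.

link 0 = ground. State L|J1|J2 = 1|0|0
+link1  2|0|0
C(1,0) f=2→J2  2|0|1
+link2  3|0|1
+link3  4|0|1
PS(0,3) f=2→J2  4|0|2
PS(1,2) f=2→J2  4|0|3
+link4  5|0|3
+link5  6|0|3
PS(5,2) f=2→J2  6|0|4
P(3,2) f=1→J1  6|1|4
R(0,4) f=1→J1  6|2|4
P(4,1) f=1→J1  6|3|4
P(5,3) f=1→J1  6|4|4
+link6  7|4|4
PS(5,6) f=2→J2  7|4|5
PS(6,2) f=2→J2  7|4|6
M = 3(7−1)−2·4−6 = 18−8−6 = 4

M = 4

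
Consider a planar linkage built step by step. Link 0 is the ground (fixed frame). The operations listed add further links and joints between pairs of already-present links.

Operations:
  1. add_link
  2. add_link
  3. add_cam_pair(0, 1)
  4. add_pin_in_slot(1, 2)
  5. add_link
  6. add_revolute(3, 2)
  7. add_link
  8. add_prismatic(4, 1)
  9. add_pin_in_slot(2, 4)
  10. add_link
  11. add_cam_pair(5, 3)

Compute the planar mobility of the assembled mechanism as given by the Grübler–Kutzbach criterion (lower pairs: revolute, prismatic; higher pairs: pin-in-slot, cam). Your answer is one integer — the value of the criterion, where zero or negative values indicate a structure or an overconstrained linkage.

(L,J1,J2)=(1,0,0); link0 fixed
link1: (2,0,0)
link2: (3,0,0)
C 0-1 [J2]: (3,0,1)
PS 1-2 [J2]: (3,0,2)
link3: (4,0,2)
R 3-2 [J1]: (4,1,2)
link4: (5,1,2)
P 4-1 [J1]: (5,2,2)
PS 2-4 [J2]: (5,2,3)
link5: (6,2,3)
C 5-3 [J2]: (6,2,4)
Grübler: 3·5 − 2·2 − 4 = 7

M = 7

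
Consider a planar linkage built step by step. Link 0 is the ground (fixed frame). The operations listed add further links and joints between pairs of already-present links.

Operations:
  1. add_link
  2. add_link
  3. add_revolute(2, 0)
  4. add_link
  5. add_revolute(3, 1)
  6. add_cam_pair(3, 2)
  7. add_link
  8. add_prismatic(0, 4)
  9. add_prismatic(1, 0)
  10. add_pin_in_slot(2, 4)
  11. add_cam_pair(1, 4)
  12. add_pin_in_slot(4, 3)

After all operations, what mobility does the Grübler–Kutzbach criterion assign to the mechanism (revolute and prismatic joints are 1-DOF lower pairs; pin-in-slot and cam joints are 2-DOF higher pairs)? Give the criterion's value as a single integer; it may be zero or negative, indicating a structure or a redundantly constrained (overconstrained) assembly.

[1;0;0] (link 0 is ground)
L+ [2;0;0]
L+ [3;0;0]
R(2,0)∈J1 [3;1;0]
L+ [4;1;0]
R(3,1)∈J1 [4;2;0]
C(3,2)∈J2 [4;2;1]
L+ [5;2;1]
P(0,4)∈J1 [5;3;1]
P(1,0)∈J1 [5;4;1]
PS(2,4)∈J2 [5;4;2]
C(1,4)∈J2 [5;4;3]
PS(4,3)∈J2 [5;4;4]
mobility = 12 − 8 − 4 = 0

M = 0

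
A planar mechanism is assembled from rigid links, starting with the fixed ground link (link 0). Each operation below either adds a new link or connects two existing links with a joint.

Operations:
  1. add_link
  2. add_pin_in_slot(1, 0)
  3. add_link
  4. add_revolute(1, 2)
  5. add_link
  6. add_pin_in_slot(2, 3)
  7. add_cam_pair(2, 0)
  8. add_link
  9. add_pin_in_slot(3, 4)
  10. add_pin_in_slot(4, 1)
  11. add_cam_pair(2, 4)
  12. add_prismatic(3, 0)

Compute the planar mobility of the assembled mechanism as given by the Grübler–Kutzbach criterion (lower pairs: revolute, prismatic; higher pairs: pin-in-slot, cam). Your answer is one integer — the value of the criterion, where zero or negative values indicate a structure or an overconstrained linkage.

M = 2

(L,J1,J2)=(1,0,0); link0 fixed
link1: (2,0,0)
PS 1-0 [J2]: (2,0,1)
link2: (3,0,1)
R 1-2 [J1]: (3,1,1)
link3: (4,1,1)
PS 2-3 [J2]: (4,1,2)
C 2-0 [J2]: (4,1,3)
link4: (5,1,3)
PS 3-4 [J2]: (5,1,4)
PS 4-1 [J2]: (5,1,5)
C 2-4 [J2]: (5,1,6)
P 3-0 [J1]: (5,2,6)
Grübler: 3·4 − 2·2 − 6 = 2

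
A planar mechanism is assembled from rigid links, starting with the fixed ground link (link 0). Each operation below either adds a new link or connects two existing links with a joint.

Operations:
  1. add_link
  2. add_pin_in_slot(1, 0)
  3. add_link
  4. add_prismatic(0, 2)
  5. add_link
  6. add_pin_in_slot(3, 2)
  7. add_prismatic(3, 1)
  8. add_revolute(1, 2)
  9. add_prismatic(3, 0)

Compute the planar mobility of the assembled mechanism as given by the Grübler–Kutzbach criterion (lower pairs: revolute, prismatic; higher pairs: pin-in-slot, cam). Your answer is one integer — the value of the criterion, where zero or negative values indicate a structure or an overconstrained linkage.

M = -1

L=1 J1=0 J2=0
add link → L=2 J1=0 J2=0
PS@1,0 dof=2 J2 → L=2 J1=0 J2=1
add link → L=3 J1=0 J2=1
P@0,2 dof=1 J1 → L=3 J1=1 J2=1
add link → L=4 J1=1 J2=1
PS@3,2 dof=2 J2 → L=4 J1=1 J2=2
P@3,1 dof=1 J1 → L=4 J1=2 J2=2
R@1,2 dof=1 J1 → L=4 J1=3 J2=2
P@3,0 dof=1 J1 → L=4 J1=4 J2=2
M=3(L−1)−2J1−J2=3·3−2·4−2=-1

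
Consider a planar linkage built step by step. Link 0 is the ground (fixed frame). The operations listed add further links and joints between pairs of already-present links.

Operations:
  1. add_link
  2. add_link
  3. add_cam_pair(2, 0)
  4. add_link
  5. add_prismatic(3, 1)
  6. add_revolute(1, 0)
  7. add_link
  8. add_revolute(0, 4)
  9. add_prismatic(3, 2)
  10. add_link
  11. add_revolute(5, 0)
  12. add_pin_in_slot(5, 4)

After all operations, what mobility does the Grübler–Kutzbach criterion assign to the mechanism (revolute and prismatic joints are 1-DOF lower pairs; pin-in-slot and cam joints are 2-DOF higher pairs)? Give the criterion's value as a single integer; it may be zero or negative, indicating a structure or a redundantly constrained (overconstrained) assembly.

M = 3

ground; <1,0,0>
#1 <2,0,0>
#2 <3,0,0>
C:2↔0 J2 <3,0,1>
#3 <4,0,1>
P:3↔1 J1 <4,1,1>
R:1↔0 J1 <4,2,1>
#4 <5,2,1>
R:0↔4 J1 <5,3,1>
P:3↔2 J1 <5,4,1>
#5 <6,4,1>
R:5↔0 J1 <6,5,1>
PS:5↔4 J2 <6,5,2>
3×5 − 2×5 − 1×2 = 3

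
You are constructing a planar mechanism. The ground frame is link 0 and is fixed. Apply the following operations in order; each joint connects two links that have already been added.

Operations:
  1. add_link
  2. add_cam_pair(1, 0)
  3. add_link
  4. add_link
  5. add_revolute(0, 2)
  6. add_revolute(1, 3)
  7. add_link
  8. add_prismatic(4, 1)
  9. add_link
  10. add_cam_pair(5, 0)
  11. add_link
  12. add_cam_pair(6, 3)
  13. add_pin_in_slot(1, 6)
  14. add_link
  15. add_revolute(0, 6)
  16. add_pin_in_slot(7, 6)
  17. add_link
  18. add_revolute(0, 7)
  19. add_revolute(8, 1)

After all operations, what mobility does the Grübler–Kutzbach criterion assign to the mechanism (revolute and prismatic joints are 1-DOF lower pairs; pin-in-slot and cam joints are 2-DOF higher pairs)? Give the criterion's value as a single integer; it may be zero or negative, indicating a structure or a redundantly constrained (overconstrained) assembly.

L=1 J1=0 J2=0
add link → L=2 J1=0 J2=0
C@1,0 dof=2 J2 → L=2 J1=0 J2=1
add link → L=3 J1=0 J2=1
add link → L=4 J1=0 J2=1
R@0,2 dof=1 J1 → L=4 J1=1 J2=1
R@1,3 dof=1 J1 → L=4 J1=2 J2=1
add link → L=5 J1=2 J2=1
P@4,1 dof=1 J1 → L=5 J1=3 J2=1
add link → L=6 J1=3 J2=1
C@5,0 dof=2 J2 → L=6 J1=3 J2=2
add link → L=7 J1=3 J2=2
C@6,3 dof=2 J2 → L=7 J1=3 J2=3
PS@1,6 dof=2 J2 → L=7 J1=3 J2=4
add link → L=8 J1=3 J2=4
R@0,6 dof=1 J1 → L=8 J1=4 J2=4
PS@7,6 dof=2 J2 → L=8 J1=4 J2=5
add link → L=9 J1=4 J2=5
R@0,7 dof=1 J1 → L=9 J1=5 J2=5
R@8,1 dof=1 J1 → L=9 J1=6 J2=5
M=3(L−1)−2J1−J2=3·8−2·6−5=7

M = 7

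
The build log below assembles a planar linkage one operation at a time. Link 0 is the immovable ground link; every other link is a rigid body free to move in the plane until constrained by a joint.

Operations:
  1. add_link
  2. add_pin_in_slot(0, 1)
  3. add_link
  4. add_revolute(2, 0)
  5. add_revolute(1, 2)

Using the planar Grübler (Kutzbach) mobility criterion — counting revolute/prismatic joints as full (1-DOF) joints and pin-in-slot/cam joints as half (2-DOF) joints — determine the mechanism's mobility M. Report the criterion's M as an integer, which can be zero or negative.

L=1 J1=0 J2=0
add link → L=2 J1=0 J2=0
PS@0,1 dof=2 J2 → L=2 J1=0 J2=1
add link → L=3 J1=0 J2=1
R@2,0 dof=1 J1 → L=3 J1=1 J2=1
R@1,2 dof=1 J1 → L=3 J1=2 J2=1
M=3(L−1)−2J1−J2=3·2−2·2−1=1

M = 1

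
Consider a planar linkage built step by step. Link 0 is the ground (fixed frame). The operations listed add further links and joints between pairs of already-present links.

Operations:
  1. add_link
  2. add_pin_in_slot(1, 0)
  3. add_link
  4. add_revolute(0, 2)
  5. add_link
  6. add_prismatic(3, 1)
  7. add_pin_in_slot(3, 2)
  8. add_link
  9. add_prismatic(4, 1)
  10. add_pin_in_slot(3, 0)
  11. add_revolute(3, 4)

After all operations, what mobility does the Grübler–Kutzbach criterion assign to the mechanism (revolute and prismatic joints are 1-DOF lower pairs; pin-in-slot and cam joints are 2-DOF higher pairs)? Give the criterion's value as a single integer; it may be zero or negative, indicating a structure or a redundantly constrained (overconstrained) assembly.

[1;0;0] (link 0 is ground)
L+ [2;0;0]
PS(1,0)∈J2 [2;0;1]
L+ [3;0;1]
R(0,2)∈J1 [3;1;1]
L+ [4;1;1]
P(3,1)∈J1 [4;2;1]
PS(3,2)∈J2 [4;2;2]
L+ [5;2;2]
P(4,1)∈J1 [5;3;2]
PS(3,0)∈J2 [5;3;3]
R(3,4)∈J1 [5;4;3]
mobility = 12 − 8 − 3 = 1

M = 1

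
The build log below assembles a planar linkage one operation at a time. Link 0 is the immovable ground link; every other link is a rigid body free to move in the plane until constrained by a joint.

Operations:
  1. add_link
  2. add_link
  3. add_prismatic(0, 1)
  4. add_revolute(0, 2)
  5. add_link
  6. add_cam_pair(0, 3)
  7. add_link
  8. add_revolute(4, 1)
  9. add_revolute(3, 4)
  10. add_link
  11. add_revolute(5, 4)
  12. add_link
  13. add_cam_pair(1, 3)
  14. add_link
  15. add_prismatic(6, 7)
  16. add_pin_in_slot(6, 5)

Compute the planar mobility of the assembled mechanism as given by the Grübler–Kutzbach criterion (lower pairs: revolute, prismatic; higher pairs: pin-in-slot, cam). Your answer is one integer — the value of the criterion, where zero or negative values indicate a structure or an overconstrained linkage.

L=1 J1=0 J2=0
add link → L=2 J1=0 J2=0
add link → L=3 J1=0 J2=0
P@0,1 dof=1 J1 → L=3 J1=1 J2=0
R@0,2 dof=1 J1 → L=3 J1=2 J2=0
add link → L=4 J1=2 J2=0
C@0,3 dof=2 J2 → L=4 J1=2 J2=1
add link → L=5 J1=2 J2=1
R@4,1 dof=1 J1 → L=5 J1=3 J2=1
R@3,4 dof=1 J1 → L=5 J1=4 J2=1
add link → L=6 J1=4 J2=1
R@5,4 dof=1 J1 → L=6 J1=5 J2=1
add link → L=7 J1=5 J2=1
C@1,3 dof=2 J2 → L=7 J1=5 J2=2
add link → L=8 J1=5 J2=2
P@6,7 dof=1 J1 → L=8 J1=6 J2=2
PS@6,5 dof=2 J2 → L=8 J1=6 J2=3
M=3(L−1)−2J1−J2=3·7−2·6−3=6

M = 6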